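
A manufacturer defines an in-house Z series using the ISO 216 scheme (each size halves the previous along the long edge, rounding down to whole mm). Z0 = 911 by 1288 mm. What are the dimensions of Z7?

Z1 = 644 × 911 mm (from Z0 by 1 halving).
Z2: ⌊911/2⌋ × 644 = 455 × 644 mm
Z3: ⌊644/2⌋ × 455 = 322 × 455 mm
Z4: ⌊455/2⌋ × 322 = 227 × 322 mm
Z5: ⌊322/2⌋ × 227 = 161 × 227 mm
Z6: ⌊227/2⌋ × 161 = 113 × 161 mm
Z7: ⌊161/2⌋ × 113 = 80 × 113 mm

80 × 113 mm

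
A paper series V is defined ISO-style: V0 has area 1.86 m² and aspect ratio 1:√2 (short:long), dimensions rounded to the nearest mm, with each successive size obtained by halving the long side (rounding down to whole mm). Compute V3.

Let V0's short side be w mm. w · w√2 = 1.86 m² = 1,860,000 mm², so w ≈ 1146.8 mm and w√2 ≈ 1621.9 mm → V0 = 1147 × 1622 mm.
V1: ⌊1622/2⌋ × 1147 = 811 × 1147 mm
V2: ⌊1147/2⌋ × 811 = 573 × 811 mm
V3: ⌊811/2⌋ × 573 = 405 × 573 mm

405 × 573 mm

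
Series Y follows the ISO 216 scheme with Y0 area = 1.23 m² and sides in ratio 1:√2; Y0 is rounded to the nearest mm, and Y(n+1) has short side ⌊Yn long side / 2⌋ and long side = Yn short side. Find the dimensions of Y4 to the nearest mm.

Let Y0's short side be w mm. w · w√2 = 1.23 m² = 1,230,000 mm², so w ≈ 932.6 mm and w√2 ≈ 1318.9 mm → Y0 = 933 × 1319 mm.
Y1: ⌊1319/2⌋ × 933 = 659 × 933 mm
Y2: ⌊933/2⌋ × 659 = 466 × 659 mm
Y3: ⌊659/2⌋ × 466 = 329 × 466 mm
Y4: ⌊466/2⌋ × 329 = 233 × 329 mm

233 × 329 mm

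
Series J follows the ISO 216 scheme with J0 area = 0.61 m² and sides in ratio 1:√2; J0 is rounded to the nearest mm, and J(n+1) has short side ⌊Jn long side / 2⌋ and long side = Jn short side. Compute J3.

232 × 328 mm

Let J0's short side be w mm. w · w√2 = 0.61 m² = 610,000 mm², so w ≈ 656.8 mm and w√2 ≈ 928.8 mm → J0 = 657 × 929 mm.
J1: ⌊929/2⌋ × 657 = 464 × 657 mm
J2: ⌊657/2⌋ × 464 = 328 × 464 mm
J3: ⌊464/2⌋ × 328 = 232 × 328 mm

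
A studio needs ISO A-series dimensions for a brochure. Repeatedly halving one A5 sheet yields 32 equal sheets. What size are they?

32 = 2^5, so 5 halving steps.
A5 → A6 → … → A10 after 5 steps.

A10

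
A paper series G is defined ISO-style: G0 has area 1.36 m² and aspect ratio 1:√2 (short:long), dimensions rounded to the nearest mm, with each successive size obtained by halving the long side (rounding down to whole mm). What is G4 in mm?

Let G0's short side be w mm. w · w√2 = 1.36 m² = 1,360,000 mm², so w ≈ 980.6 mm and w√2 ≈ 1386.8 mm → G0 = 981 × 1387 mm.
G1: ⌊1387/2⌋ × 981 = 693 × 981 mm
G2: ⌊981/2⌋ × 693 = 490 × 693 mm
G3: ⌊693/2⌋ × 490 = 346 × 490 mm
G4: ⌊490/2⌋ × 346 = 245 × 346 mm

245 × 346 mm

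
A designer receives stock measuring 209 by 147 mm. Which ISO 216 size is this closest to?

A5 (148 × 210 mm)

Aspect ratio 209/147 ≈ 1.422 — close to the ISO √2 ≈ 1.414.
In the A-series (A0 area = 1 m²): A5 = 148 × 210 mm.
Off by 2 mm total — nearest standard size.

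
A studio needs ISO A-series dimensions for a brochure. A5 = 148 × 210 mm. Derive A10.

A6: ⌊210/2⌋ × 148 = 105 × 148 mm
A7: ⌊148/2⌋ × 105 = 74 × 105 mm
A8: ⌊105/2⌋ × 74 = 52 × 74 mm
A9: ⌊74/2⌋ × 52 = 37 × 52 mm
A10: ⌊52/2⌋ × 37 = 26 × 37 mm

26 × 37 mm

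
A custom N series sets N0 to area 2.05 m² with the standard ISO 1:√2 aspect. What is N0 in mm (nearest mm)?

1204 × 1703 mm

Let the short side be w mm. Then w · w√2 = 2.05 m² = 2,050,000 mm².
w² = 2,050,000/√2, so w ≈ 1204.0 mm; long side = w√2 ≈ 1702.7 mm.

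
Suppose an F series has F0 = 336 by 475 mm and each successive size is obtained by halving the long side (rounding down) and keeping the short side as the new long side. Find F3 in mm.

F1 = 237 × 336 mm (from F0 by 1 halving).
F2: ⌊336/2⌋ × 237 = 168 × 237 mm
F3: ⌊237/2⌋ × 168 = 118 × 168 mm

118 × 168 mm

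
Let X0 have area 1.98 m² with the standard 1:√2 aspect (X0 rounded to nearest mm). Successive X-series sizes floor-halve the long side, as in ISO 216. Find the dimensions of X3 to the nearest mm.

Let X0's short side be w mm. w · w√2 = 1.98 m² = 1,980,000 mm², so w ≈ 1183.2 mm and w√2 ≈ 1673.4 mm → X0 = 1183 × 1673 mm.
X1: ⌊1673/2⌋ × 1183 = 836 × 1183 mm
X2: ⌊1183/2⌋ × 836 = 591 × 836 mm
X3: ⌊836/2⌋ × 591 = 418 × 591 mm

418 × 591 mm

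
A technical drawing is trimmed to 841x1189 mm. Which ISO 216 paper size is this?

Aspect ratio 1189/841 ≈ 1.414 — close to the ISO √2 ≈ 1.414.
In the A-series (A0 area = 1 m²): A0 = 841 × 1189 mm.

A0 (841 × 1189 mm)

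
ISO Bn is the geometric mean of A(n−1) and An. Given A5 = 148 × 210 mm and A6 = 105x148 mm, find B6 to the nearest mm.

Short side: √(148 · 105) = √15540 ≈ 124.7 → 125 mm
Long side: √(210 · 148) = √31080 ≈ 176.3 → 176 mm

125 × 176 mm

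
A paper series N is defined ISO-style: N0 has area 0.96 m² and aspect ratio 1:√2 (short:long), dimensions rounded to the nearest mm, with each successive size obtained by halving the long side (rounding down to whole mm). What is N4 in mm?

Let N0's short side be w mm. w · w√2 = 0.96 m² = 960,000 mm², so w ≈ 823.9 mm and w√2 ≈ 1165.2 mm → N0 = 824 × 1165 mm.
N1: ⌊1165/2⌋ × 824 = 582 × 824 mm
N2: ⌊824/2⌋ × 582 = 412 × 582 mm
N3: ⌊582/2⌋ × 412 = 291 × 412 mm
N4: ⌊412/2⌋ × 291 = 206 × 291 mm

206 × 291 mm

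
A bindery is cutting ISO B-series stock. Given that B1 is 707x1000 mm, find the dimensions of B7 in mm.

88 × 125 mm

B2: ⌊1000/2⌋ × 707 = 500 × 707 mm
B3: ⌊707/2⌋ × 500 = 353 × 500 mm
B4: ⌊500/2⌋ × 353 = 250 × 353 mm
B5: ⌊353/2⌋ × 250 = 176 × 250 mm
B6: ⌊250/2⌋ × 176 = 125 × 176 mm
B7: ⌊176/2⌋ × 125 = 88 × 125 mm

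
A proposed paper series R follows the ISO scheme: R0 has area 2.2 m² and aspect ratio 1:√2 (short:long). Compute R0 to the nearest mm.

Let the short side be w mm. Then w · w√2 = 2.2 m² = 2,200,000 mm².
w² = 2,200,000/√2, so w ≈ 1247.3 mm; long side = w√2 ≈ 1763.9 mm.

1247 × 1764 mm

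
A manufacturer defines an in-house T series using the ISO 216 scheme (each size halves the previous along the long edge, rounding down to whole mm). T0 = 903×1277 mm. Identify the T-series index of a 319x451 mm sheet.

T0: 903 × 1277 mm
T1: 638 × 903 mm
T2: 451 × 638 mm
T3: 319 × 451 mm
T4: 225 × 319 mm
→ matches T3.

T3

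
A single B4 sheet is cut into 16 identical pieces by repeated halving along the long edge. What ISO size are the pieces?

B8

16 = 2^4, so 4 halving steps.
B4 → B5 → … → B8 after 4 steps.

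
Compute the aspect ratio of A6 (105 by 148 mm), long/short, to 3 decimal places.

1.410

148 / 105 = 1.410
ISO 216 targets √2 ≈ 1.414; the -0.005 deviation is from mm rounding.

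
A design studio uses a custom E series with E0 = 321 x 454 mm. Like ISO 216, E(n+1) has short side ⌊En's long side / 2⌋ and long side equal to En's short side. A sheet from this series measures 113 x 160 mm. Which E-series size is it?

E3

E0: 321 × 454 mm
E1: 227 × 321 mm
E2: 160 × 227 mm
E3: 113 × 160 mm
E4: 80 × 113 mm
→ matches E3.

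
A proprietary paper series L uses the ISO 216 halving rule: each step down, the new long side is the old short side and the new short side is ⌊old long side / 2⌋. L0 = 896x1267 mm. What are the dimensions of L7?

L1 = 633 × 896 mm (from L0 by 1 halving).
L2: ⌊896/2⌋ × 633 = 448 × 633 mm
L3: ⌊633/2⌋ × 448 = 316 × 448 mm
L4: ⌊448/2⌋ × 316 = 224 × 316 mm
L5: ⌊316/2⌋ × 224 = 158 × 224 mm
L6: ⌊224/2⌋ × 158 = 112 × 158 mm
L7: ⌊158/2⌋ × 112 = 79 × 112 mm

79 × 112 mm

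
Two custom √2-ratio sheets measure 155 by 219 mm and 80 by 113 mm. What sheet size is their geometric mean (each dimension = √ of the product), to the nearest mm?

111 × 157 mm

Short side: √(155 · 80) = √12400 ≈ 111.4 → 111 mm
Long side: √(219 · 113) = √24747 ≈ 157.3 → 157 mm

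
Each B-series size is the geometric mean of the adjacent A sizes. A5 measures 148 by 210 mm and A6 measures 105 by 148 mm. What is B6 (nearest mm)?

Short side: √(148 · 105) = √15540 ≈ 124.7 → 125 mm
Long side: √(210 · 148) = √31080 ≈ 176.3 → 176 mm

125 × 176 mm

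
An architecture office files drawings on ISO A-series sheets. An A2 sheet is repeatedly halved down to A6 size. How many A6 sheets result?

16

Each ISO step halves the sheet: 1 × A2 → 2 × A3 → 4 × A4 → 8 × A5 → …
From A2 to A6 is 4 halving steps: 2^4 = 16.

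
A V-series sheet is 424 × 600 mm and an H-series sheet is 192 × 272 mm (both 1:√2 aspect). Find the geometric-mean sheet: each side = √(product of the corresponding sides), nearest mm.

Short side: √(424 · 192) = √81408 ≈ 285.3 → 285 mm
Long side: √(600 · 272) = √163200 ≈ 404.0 → 404 mm

285 × 404 mm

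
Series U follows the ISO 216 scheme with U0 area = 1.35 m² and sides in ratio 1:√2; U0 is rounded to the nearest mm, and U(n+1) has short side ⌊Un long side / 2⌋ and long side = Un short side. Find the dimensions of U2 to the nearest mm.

488 × 691 mm

Let U0's short side be w mm. w · w√2 = 1.35 m² = 1,350,000 mm², so w ≈ 977.0 mm and w√2 ≈ 1381.7 mm → U0 = 977 × 1382 mm.
U1: ⌊1382/2⌋ × 977 = 691 × 977 mm
U2: ⌊977/2⌋ × 691 = 488 × 691 mm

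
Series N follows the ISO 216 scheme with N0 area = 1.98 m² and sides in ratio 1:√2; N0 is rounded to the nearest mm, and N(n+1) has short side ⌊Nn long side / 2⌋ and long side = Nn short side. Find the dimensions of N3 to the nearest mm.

418 × 591 mm

Let N0's short side be w mm. w · w√2 = 1.98 m² = 1,980,000 mm², so w ≈ 1183.2 mm and w√2 ≈ 1673.4 mm → N0 = 1183 × 1673 mm.
N1: ⌊1673/2⌋ × 1183 = 836 × 1183 mm
N2: ⌊1183/2⌋ × 836 = 591 × 836 mm
N3: ⌊836/2⌋ × 591 = 418 × 591 mm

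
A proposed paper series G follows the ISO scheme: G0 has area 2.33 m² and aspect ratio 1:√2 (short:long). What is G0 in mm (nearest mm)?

1284 × 1815 mm

Let the short side be w mm. Then w · w√2 = 2.33 m² = 2,330,000 mm².
w² = 2,330,000/√2, so w ≈ 1283.6 mm; long side = w√2 ≈ 1815.2 mm.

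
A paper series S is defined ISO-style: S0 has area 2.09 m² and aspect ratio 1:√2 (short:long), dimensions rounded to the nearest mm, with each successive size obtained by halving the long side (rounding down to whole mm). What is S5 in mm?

Let S0's short side be w mm. w · w√2 = 2.09 m² = 2,090,000 mm², so w ≈ 1215.7 mm and w√2 ≈ 1719.2 mm → S0 = 1216 × 1719 mm.
S1: ⌊1719/2⌋ × 1216 = 859 × 1216 mm
S2: ⌊1216/2⌋ × 859 = 608 × 859 mm
S3: ⌊859/2⌋ × 608 = 429 × 608 mm
S4: ⌊608/2⌋ × 429 = 304 × 429 mm
S5: ⌊429/2⌋ × 304 = 214 × 304 mm

214 × 304 mm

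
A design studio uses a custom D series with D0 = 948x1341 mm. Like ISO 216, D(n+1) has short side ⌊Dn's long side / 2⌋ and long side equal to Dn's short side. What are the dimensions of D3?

335 × 474 mm

D1: ⌊1341/2⌋ × 948 = 670 × 948 mm
D2: ⌊948/2⌋ × 670 = 474 × 670 mm
D3: ⌊670/2⌋ × 474 = 335 × 474 mm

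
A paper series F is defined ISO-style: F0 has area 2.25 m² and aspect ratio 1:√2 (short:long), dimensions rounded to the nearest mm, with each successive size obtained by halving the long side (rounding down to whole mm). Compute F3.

Let F0's short side be w mm. w · w√2 = 2.25 m² = 2,250,000 mm², so w ≈ 1261.3 mm and w√2 ≈ 1783.8 mm → F0 = 1261 × 1784 mm.
F1: ⌊1784/2⌋ × 1261 = 892 × 1261 mm
F2: ⌊1261/2⌋ × 892 = 630 × 892 mm
F3: ⌊892/2⌋ × 630 = 446 × 630 mm

446 × 630 mm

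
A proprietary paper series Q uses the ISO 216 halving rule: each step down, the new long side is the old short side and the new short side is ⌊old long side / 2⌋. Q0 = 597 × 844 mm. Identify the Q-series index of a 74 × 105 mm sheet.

Q0: 597 × 844 mm
Q1: 422 × 597 mm
Q2: 298 × 422 mm
Q3: 211 × 298 mm
Q4: 149 × 211 mm
Q5: 105 × 149 mm
Q6: 74 × 105 mm
Q7: 52 × 74 mm
→ matches Q6.

Q6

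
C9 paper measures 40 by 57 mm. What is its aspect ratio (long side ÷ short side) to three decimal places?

57 / 40 = 1.425
ISO 216 targets √2 ≈ 1.414; the +0.011 deviation is from mm rounding.

1.425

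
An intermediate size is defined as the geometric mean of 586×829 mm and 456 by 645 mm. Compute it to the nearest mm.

Short side: √(586 · 456) = √267216 ≈ 516.9 → 517 mm
Long side: √(829 · 645) = √534705 ≈ 731.2 → 731 mm

517 × 731 mm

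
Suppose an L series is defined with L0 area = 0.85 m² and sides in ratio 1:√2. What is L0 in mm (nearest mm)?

Let the short side be w mm. Then w · w√2 = 0.85 m² = 850,000 mm².
w² = 850,000/√2, so w ≈ 775.3 mm; long side = w√2 ≈ 1096.4 mm.

775 × 1096 mm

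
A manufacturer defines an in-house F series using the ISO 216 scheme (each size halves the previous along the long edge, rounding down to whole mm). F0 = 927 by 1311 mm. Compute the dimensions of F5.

163 × 231 mm

F1: ⌊1311/2⌋ × 927 = 655 × 927 mm
F2: ⌊927/2⌋ × 655 = 463 × 655 mm
F3: ⌊655/2⌋ × 463 = 327 × 463 mm
F4: ⌊463/2⌋ × 327 = 231 × 327 mm
F5: ⌊327/2⌋ × 231 = 163 × 231 mm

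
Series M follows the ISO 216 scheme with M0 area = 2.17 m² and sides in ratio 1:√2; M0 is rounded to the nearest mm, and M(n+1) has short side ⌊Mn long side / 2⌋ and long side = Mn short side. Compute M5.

Let M0's short side be w mm. w · w√2 = 2.17 m² = 2,170,000 mm², so w ≈ 1238.7 mm and w√2 ≈ 1751.8 mm → M0 = 1239 × 1752 mm.
M1: ⌊1752/2⌋ × 1239 = 876 × 1239 mm
M2: ⌊1239/2⌋ × 876 = 619 × 876 mm
M3: ⌊876/2⌋ × 619 = 438 × 619 mm
M4: ⌊619/2⌋ × 438 = 309 × 438 mm
M5: ⌊438/2⌋ × 309 = 219 × 309 mm

219 × 309 mm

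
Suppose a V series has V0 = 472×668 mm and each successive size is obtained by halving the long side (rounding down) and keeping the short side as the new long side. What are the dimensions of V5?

V1 = 334 × 472 mm (from V0 by 1 halving).
V2: ⌊472/2⌋ × 334 = 236 × 334 mm
V3: ⌊334/2⌋ × 236 = 167 × 236 mm
V4: ⌊236/2⌋ × 167 = 118 × 167 mm
V5: ⌊167/2⌋ × 118 = 83 × 118 mm

83 × 118 mm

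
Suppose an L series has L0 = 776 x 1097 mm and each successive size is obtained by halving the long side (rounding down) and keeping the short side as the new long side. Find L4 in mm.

194 × 274 mm

L1: ⌊1097/2⌋ × 776 = 548 × 776 mm
L2: ⌊776/2⌋ × 548 = 388 × 548 mm
L3: ⌊548/2⌋ × 388 = 274 × 388 mm
L4: ⌊388/2⌋ × 274 = 194 × 274 mm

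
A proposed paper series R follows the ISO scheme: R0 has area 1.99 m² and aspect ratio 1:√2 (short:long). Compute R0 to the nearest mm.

1186 × 1678 mm

Let the short side be w mm. Then w · w√2 = 1.99 m² = 1,990,000 mm².
w² = 1,990,000/√2, so w ≈ 1186.2 mm; long side = w√2 ≈ 1677.6 mm.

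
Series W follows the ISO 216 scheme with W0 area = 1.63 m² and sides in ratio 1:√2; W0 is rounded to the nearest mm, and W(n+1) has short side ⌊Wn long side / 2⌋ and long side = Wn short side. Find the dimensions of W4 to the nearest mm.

Let W0's short side be w mm. w · w√2 = 1.63 m² = 1,630,000 mm², so w ≈ 1073.6 mm and w√2 ≈ 1518.3 mm → W0 = 1074 × 1518 mm.
W1: ⌊1518/2⌋ × 1074 = 759 × 1074 mm
W2: ⌊1074/2⌋ × 759 = 537 × 759 mm
W3: ⌊759/2⌋ × 537 = 379 × 537 mm
W4: ⌊537/2⌋ × 379 = 268 × 379 mm

268 × 379 mm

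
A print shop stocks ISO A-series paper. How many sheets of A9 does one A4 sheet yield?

32

A4 = 210 × 297 mm; A9 = 37 × 52 mm.
Each halving step doubles the count; 5 steps from A4 to A9.
2^5 = 32.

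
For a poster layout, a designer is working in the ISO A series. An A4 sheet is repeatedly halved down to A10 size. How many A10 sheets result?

Each ISO step halves the sheet: 1 × A4 → 2 × A5 → 4 × A6 → 8 × A7 → …
From A4 to A10 is 6 halving steps: 2^6 = 64.

64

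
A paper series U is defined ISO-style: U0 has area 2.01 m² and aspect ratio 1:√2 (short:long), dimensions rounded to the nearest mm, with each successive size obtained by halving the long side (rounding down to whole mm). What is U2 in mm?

596 × 843 mm

Let U0's short side be w mm. w · w√2 = 2.01 m² = 2,010,000 mm², so w ≈ 1192.2 mm and w√2 ≈ 1686.0 mm → U0 = 1192 × 1686 mm.
U1: ⌊1686/2⌋ × 1192 = 843 × 1192 mm
U2: ⌊1192/2⌋ × 843 = 596 × 843 mm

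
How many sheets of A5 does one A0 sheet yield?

32

Each ISO step halves the sheet: 1 × A0 → 2 × A1 → 4 × A2 → 8 × A3 → …
From A0 to A5 is 5 halving steps: 2^5 = 32.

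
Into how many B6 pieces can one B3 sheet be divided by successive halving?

Each ISO step halves the sheet: 1 × B3 → 2 × B4 → 4 × B5 → 8 × B6
From B3 to B6 is 3 halving steps: 2^3 = 8.

8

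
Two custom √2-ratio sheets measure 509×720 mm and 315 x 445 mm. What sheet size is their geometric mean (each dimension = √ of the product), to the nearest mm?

400 × 566 mm

Short side: √(509 · 315) = √160335 ≈ 400.4 → 400 mm
Long side: √(720 · 445) = √320400 ≈ 566.0 → 566 mm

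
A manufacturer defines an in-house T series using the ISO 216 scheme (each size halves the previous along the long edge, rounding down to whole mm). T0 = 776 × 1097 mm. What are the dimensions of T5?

137 × 194 mm

T1: ⌊1097/2⌋ × 776 = 548 × 776 mm
T2: ⌊776/2⌋ × 548 = 388 × 548 mm
T3: ⌊548/2⌋ × 388 = 274 × 388 mm
T4: ⌊388/2⌋ × 274 = 194 × 274 mm
T5: ⌊274/2⌋ × 194 = 137 × 194 mm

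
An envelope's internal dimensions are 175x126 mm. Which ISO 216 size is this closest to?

Aspect ratio 175/126 ≈ 1.389 (ISO target is √2 ≈ 1.414).
In the B-series (B0 = 1000 × 1414 mm): B6 = 125 × 176 mm.
Off by 2 mm total — nearest standard size.

B6 (125 × 176 mm)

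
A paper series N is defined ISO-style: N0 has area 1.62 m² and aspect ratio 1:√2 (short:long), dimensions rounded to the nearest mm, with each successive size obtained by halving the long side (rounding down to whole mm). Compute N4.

267 × 378 mm

Let N0's short side be w mm. w · w√2 = 1.62 m² = 1,620,000 mm², so w ≈ 1070.3 mm and w√2 ≈ 1513.6 mm → N0 = 1070 × 1514 mm.
N1: ⌊1514/2⌋ × 1070 = 757 × 1070 mm
N2: ⌊1070/2⌋ × 757 = 535 × 757 mm
N3: ⌊757/2⌋ × 535 = 378 × 535 mm
N4: ⌊535/2⌋ × 378 = 267 × 378 mm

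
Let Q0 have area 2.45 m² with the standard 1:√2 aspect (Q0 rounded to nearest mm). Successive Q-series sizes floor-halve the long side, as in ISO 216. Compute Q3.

465 × 658 mm

Let Q0's short side be w mm. w · w√2 = 2.45 m² = 2,450,000 mm², so w ≈ 1316.2 mm and w√2 ≈ 1861.4 mm → Q0 = 1316 × 1861 mm.
Q1: ⌊1861/2⌋ × 1316 = 930 × 1316 mm
Q2: ⌊1316/2⌋ × 930 = 658 × 930 mm
Q3: ⌊930/2⌋ × 658 = 465 × 658 mm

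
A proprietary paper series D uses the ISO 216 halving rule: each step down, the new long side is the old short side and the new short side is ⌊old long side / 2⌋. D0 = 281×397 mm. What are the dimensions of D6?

35 × 49 mm

D1: ⌊397/2⌋ × 281 = 198 × 281 mm
D2: ⌊281/2⌋ × 198 = 140 × 198 mm
D3: ⌊198/2⌋ × 140 = 99 × 140 mm
D4: ⌊140/2⌋ × 99 = 70 × 99 mm
D5: ⌊99/2⌋ × 70 = 49 × 70 mm
D6: ⌊70/2⌋ × 49 = 35 × 49 mm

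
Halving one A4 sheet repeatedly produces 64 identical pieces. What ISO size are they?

A10

64 = 2^6, so 6 halving steps.
A4 → A5 → … → A10 after 6 steps.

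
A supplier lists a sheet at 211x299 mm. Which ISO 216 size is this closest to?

A4 (210 × 297 mm)

Aspect ratio 299/211 ≈ 1.417 — close to the ISO √2 ≈ 1.414.
In the A-series (A0 area = 1 m²): A4 = 210 × 297 mm.
Off by 3 mm total — nearest standard size.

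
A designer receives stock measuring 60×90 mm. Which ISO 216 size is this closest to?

Aspect ratio 90/60 ≈ 1.500 (ISO target is √2 ≈ 1.414).
In the B-series (B0 = 1000 × 1414 mm): B8 = 62 × 88 mm.
Off by 4 mm total — nearest standard size.

B8 (62 × 88 mm)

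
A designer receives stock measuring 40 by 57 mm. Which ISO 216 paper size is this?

C9 (40 × 57 mm)

Aspect ratio 57/40 ≈ 1.425 — close to the ISO √2 ≈ 1.414.
In the C-series (envelope sizes, between A and B): C9 = 40 × 57 mm.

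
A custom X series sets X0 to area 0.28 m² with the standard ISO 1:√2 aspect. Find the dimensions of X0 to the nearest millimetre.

445 × 629 mm

Let the short side be w mm. Then w · w√2 = 0.28 m² = 280,000 mm².
w² = 280,000/√2, so w ≈ 445.0 mm; long side = w√2 ≈ 629.3 mm.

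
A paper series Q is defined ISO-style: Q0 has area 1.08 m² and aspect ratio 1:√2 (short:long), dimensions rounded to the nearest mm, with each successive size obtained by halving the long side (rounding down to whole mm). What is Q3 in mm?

309 × 437 mm

Let Q0's short side be w mm. w · w√2 = 1.08 m² = 1,080,000 mm², so w ≈ 873.9 mm and w√2 ≈ 1235.9 mm → Q0 = 874 × 1236 mm.
Q1: ⌊1236/2⌋ × 874 = 618 × 874 mm
Q2: ⌊874/2⌋ × 618 = 437 × 618 mm
Q3: ⌊618/2⌋ × 437 = 309 × 437 mm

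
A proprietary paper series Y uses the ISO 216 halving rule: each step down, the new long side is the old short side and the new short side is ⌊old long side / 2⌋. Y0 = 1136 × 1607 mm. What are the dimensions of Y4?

284 × 401 mm

Y1: ⌊1607/2⌋ × 1136 = 803 × 1136 mm
Y2: ⌊1136/2⌋ × 803 = 568 × 803 mm
Y3: ⌊803/2⌋ × 568 = 401 × 568 mm
Y4: ⌊568/2⌋ × 401 = 284 × 401 mm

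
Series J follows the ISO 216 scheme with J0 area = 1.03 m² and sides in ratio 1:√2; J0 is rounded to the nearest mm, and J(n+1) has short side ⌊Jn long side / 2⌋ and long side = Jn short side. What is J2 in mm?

426 × 603 mm

Let J0's short side be w mm. w · w√2 = 1.03 m² = 1,030,000 mm², so w ≈ 853.4 mm and w√2 ≈ 1206.9 mm → J0 = 853 × 1207 mm.
J1: ⌊1207/2⌋ × 853 = 603 × 853 mm
J2: ⌊853/2⌋ × 603 = 426 × 603 mm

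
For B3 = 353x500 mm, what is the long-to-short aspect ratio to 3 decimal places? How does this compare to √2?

500 / 353 = 1.416
ISO 216 targets √2 ≈ 1.414; the +0.002 deviation is from mm rounding.

1.416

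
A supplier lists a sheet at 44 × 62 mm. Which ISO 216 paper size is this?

B9 (44 × 62 mm)

Aspect ratio 62/44 ≈ 1.409 — close to the ISO √2 ≈ 1.414.
In the B-series (B0 = 1000 × 1414 mm): B9 = 44 × 62 mm.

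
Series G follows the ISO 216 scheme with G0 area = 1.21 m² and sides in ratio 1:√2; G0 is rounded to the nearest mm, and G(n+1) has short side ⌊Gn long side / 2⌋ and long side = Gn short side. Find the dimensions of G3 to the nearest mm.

Let G0's short side be w mm. w · w√2 = 1.21 m² = 1,210,000 mm², so w ≈ 925.0 mm and w√2 ≈ 1308.1 mm → G0 = 925 × 1308 mm.
G1: ⌊1308/2⌋ × 925 = 654 × 925 mm
G2: ⌊925/2⌋ × 654 = 462 × 654 mm
G3: ⌊654/2⌋ × 462 = 327 × 462 mm

327 × 462 mm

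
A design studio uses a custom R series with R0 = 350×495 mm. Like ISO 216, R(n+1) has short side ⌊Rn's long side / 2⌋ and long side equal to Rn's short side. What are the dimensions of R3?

R1: ⌊495/2⌋ × 350 = 247 × 350 mm
R2: ⌊350/2⌋ × 247 = 175 × 247 mm
R3: ⌊247/2⌋ × 175 = 123 × 175 mm

123 × 175 mm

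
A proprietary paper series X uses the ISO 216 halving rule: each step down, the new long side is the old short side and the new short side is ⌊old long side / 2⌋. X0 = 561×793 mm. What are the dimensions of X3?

X1: ⌊793/2⌋ × 561 = 396 × 561 mm
X2: ⌊561/2⌋ × 396 = 280 × 396 mm
X3: ⌊396/2⌋ × 280 = 198 × 280 mm

198 × 280 mm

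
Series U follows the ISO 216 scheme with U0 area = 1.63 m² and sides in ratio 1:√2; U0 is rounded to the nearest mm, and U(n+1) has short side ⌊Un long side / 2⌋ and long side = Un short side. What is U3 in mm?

Let U0's short side be w mm. w · w√2 = 1.63 m² = 1,630,000 mm², so w ≈ 1073.6 mm and w√2 ≈ 1518.3 mm → U0 = 1074 × 1518 mm.
U1: ⌊1518/2⌋ × 1074 = 759 × 1074 mm
U2: ⌊1074/2⌋ × 759 = 537 × 759 mm
U3: ⌊759/2⌋ × 537 = 379 × 537 mm

379 × 537 mm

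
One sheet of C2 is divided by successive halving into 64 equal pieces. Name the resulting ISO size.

64 = 2^6, so 6 halving steps.
C2 → C3 → … → C8 after 6 steps.

C8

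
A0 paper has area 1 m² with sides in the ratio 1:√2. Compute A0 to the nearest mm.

841 × 1189 mm

Let the short side be w mm. Then the long side is w√2 and w · w√2 = 10⁶ mm².
w² = 10⁶/√2, so w = 1000 / 2^(1/4) ≈ 840.9 mm; long side = 1000 · 2^(1/4) ≈ 1189.2 mm.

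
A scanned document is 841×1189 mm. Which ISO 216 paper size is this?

A0 (841 × 1189 mm)

Aspect ratio 1189/841 ≈ 1.414 — close to the ISO √2 ≈ 1.414.
In the A-series (A0 area = 1 m²): A0 = 841 × 1189 mm.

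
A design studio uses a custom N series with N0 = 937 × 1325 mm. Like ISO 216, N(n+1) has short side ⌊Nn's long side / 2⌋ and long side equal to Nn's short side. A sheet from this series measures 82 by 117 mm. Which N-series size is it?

N0: 937 × 1325 mm
N1: 662 × 937 mm
N2: 468 × 662 mm
N3: 331 × 468 mm
N4: 234 × 331 mm
N5: 165 × 234 mm
N6: 117 × 165 mm
N7: 82 × 117 mm
N8: 58 × 82 mm
→ matches N7.

N7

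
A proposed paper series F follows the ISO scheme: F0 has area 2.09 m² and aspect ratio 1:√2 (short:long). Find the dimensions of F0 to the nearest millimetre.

1216 × 1719 mm

Let the short side be w mm. Then w · w√2 = 2.09 m² = 2,090,000 mm².
w² = 2,090,000/√2, so w ≈ 1215.7 mm; long side = w√2 ≈ 1719.2 mm.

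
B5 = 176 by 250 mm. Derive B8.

62 × 88 mm

B6: ⌊250/2⌋ × 176 = 125 × 176 mm
B7: ⌊176/2⌋ × 125 = 88 × 125 mm
B8: ⌊125/2⌋ × 88 = 62 × 88 mm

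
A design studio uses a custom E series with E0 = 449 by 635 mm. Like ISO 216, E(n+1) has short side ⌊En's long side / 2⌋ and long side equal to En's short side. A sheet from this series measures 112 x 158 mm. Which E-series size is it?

E0: 449 × 635 mm
E1: 317 × 449 mm
E2: 224 × 317 mm
E3: 158 × 224 mm
E4: 112 × 158 mm
E5: 79 × 112 mm
→ matches E4.

E4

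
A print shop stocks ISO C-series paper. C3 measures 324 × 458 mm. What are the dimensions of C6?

C4: ⌊458/2⌋ × 324 = 229 × 324 mm
C5: ⌊324/2⌋ × 229 = 162 × 229 mm
C6: ⌊229/2⌋ × 162 = 114 × 162 mm

114 × 162 mm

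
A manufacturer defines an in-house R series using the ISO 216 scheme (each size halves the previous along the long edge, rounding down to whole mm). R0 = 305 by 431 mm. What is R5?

53 × 76 mm

R1: ⌊431/2⌋ × 305 = 215 × 305 mm
R2: ⌊305/2⌋ × 215 = 152 × 215 mm
R3: ⌊215/2⌋ × 152 = 107 × 152 mm
R4: ⌊152/2⌋ × 107 = 76 × 107 mm
R5: ⌊107/2⌋ × 76 = 53 × 76 mm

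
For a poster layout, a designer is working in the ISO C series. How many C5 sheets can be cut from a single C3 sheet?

4

Each ISO step halves the sheet: 1 × C3 → 2 × C4 → 4 × C5
From C3 to C5 is 2 halving steps: 2^2 = 4.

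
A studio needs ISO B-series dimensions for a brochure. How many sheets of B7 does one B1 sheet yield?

Each ISO step halves the sheet: 1 × B1 → 2 × B2 → 4 × B3 → 8 × B4 → …
From B1 to B7 is 6 halving steps: 2^6 = 64.

64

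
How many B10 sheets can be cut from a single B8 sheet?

4

Each ISO step halves the sheet: 1 × B8 → 2 × B9 → 4 × B10
From B8 to B10 is 2 halving steps: 2^2 = 4.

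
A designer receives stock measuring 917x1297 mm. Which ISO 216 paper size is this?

Aspect ratio 1297/917 ≈ 1.414 — close to the ISO √2 ≈ 1.414.
In the C-series (envelope sizes, between A and B): C0 = 917 × 1297 mm.

C0 (917 × 1297 mm)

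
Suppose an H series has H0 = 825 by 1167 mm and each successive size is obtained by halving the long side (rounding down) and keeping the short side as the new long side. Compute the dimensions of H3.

291 × 412 mm

H1: ⌊1167/2⌋ × 825 = 583 × 825 mm
H2: ⌊825/2⌋ × 583 = 412 × 583 mm
H3: ⌊583/2⌋ × 412 = 291 × 412 mm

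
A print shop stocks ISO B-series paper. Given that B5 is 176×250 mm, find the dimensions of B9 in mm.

44 × 62 mm

B6: ⌊250/2⌋ × 176 = 125 × 176 mm
B7: ⌊176/2⌋ × 125 = 88 × 125 mm
B8: ⌊125/2⌋ × 88 = 62 × 88 mm
B9: ⌊88/2⌋ × 62 = 44 × 62 mm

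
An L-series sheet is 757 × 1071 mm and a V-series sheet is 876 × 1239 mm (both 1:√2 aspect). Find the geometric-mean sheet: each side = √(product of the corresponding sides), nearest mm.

814 × 1152 mm

Short side: √(757 · 876) = √663132 ≈ 814.3 → 814 mm
Long side: √(1071 · 1239) = √1326969 ≈ 1151.9 → 1152 mm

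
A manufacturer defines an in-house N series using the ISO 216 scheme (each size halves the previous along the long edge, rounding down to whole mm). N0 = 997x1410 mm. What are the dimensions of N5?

N1: ⌊1410/2⌋ × 997 = 705 × 997 mm
N2: ⌊997/2⌋ × 705 = 498 × 705 mm
N3: ⌊705/2⌋ × 498 = 352 × 498 mm
N4: ⌊498/2⌋ × 352 = 249 × 352 mm
N5: ⌊352/2⌋ × 249 = 176 × 249 mm

176 × 249 mm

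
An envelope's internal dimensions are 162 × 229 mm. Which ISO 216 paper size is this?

C5 (162 × 229 mm)

Aspect ratio 229/162 ≈ 1.414 — close to the ISO √2 ≈ 1.414.
In the C-series (envelope sizes, between A and B): C5 = 162 × 229 mm.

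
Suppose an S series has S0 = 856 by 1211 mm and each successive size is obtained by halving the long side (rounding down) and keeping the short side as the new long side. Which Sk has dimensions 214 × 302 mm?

S0: 856 × 1211 mm
S1: 605 × 856 mm
S2: 428 × 605 mm
S3: 302 × 428 mm
S4: 214 × 302 mm
S5: 151 × 214 mm
→ matches S4.

S4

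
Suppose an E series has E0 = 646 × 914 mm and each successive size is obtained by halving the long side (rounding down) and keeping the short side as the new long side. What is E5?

114 × 161 mm

E1: ⌊914/2⌋ × 646 = 457 × 646 mm
E2: ⌊646/2⌋ × 457 = 323 × 457 mm
E3: ⌊457/2⌋ × 323 = 228 × 323 mm
E4: ⌊323/2⌋ × 228 = 161 × 228 mm
E5: ⌊228/2⌋ × 161 = 114 × 161 mm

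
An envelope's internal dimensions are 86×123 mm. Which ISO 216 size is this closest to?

Aspect ratio 123/86 ≈ 1.430 (ISO target is √2 ≈ 1.414).
In the B-series (B0 = 1000 × 1414 mm): B7 = 88 × 125 mm.
Off by 4 mm total — nearest standard size.

B7 (88 × 125 mm)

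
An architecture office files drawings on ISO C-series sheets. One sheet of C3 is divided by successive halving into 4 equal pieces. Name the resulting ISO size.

C5

4 = 2^2, so 2 halving steps.
C3 → C4 → … → C5 after 2 steps.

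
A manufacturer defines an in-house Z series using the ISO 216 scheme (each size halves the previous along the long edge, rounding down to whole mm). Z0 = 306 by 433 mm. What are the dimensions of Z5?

Z1: ⌊433/2⌋ × 306 = 216 × 306 mm
Z2: ⌊306/2⌋ × 216 = 153 × 216 mm
Z3: ⌊216/2⌋ × 153 = 108 × 153 mm
Z4: ⌊153/2⌋ × 108 = 76 × 108 mm
Z5: ⌊108/2⌋ × 76 = 54 × 76 mm

54 × 76 mm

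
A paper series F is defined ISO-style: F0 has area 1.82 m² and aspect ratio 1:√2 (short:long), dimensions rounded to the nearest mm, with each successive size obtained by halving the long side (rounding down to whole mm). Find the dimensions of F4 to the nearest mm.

283 × 401 mm

Let F0's short side be w mm. w · w√2 = 1.82 m² = 1,820,000 mm², so w ≈ 1134.4 mm and w√2 ≈ 1604.3 mm → F0 = 1134 × 1604 mm.
F1: ⌊1604/2⌋ × 1134 = 802 × 1134 mm
F2: ⌊1134/2⌋ × 802 = 567 × 802 mm
F3: ⌊802/2⌋ × 567 = 401 × 567 mm
F4: ⌊567/2⌋ × 401 = 283 × 401 mm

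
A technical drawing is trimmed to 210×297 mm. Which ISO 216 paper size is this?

A4 (210 × 297 mm)

Aspect ratio 297/210 ≈ 1.414 — close to the ISO √2 ≈ 1.414.
In the A-series (A0 area = 1 m²): A4 = 210 × 297 mm.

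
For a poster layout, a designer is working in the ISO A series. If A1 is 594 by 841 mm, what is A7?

A2: ⌊841/2⌋ × 594 = 420 × 594 mm
A3: ⌊594/2⌋ × 420 = 297 × 420 mm
A4: ⌊420/2⌋ × 297 = 210 × 297 mm
A5: ⌊297/2⌋ × 210 = 148 × 210 mm
A6: ⌊210/2⌋ × 148 = 105 × 148 mm
A7: ⌊148/2⌋ × 105 = 74 × 105 mm

74 × 105 mm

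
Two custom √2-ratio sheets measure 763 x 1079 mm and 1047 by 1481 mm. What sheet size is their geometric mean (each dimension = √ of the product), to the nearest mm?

Short side: √(763 · 1047) = √798861 ≈ 893.8 → 894 mm
Long side: √(1079 · 1481) = √1597999 ≈ 1264.1 → 1264 mm

894 × 1264 mm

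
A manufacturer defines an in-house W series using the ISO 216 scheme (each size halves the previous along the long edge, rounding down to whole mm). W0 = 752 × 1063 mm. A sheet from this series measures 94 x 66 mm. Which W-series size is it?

W0: 752 × 1063 mm
W1: 531 × 752 mm
W2: 376 × 531 mm
W3: 265 × 376 mm
W4: 188 × 265 mm
W5: 132 × 188 mm
W6: 94 × 132 mm
W7: 66 × 94 mm
W8: 47 × 66 mm
→ matches W7.

W7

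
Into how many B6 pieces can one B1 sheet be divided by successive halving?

32

Each ISO step halves the sheet: 1 × B1 → 2 × B2 → 4 × B3 → 8 × B4 → …
From B1 to B6 is 5 halving steps: 2^5 = 32.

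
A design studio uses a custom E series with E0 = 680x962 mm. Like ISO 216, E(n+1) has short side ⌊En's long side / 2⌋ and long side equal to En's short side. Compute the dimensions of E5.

E1 = 481 × 680 mm (from E0 by 1 halving).
E2: ⌊680/2⌋ × 481 = 340 × 481 mm
E3: ⌊481/2⌋ × 340 = 240 × 340 mm
E4: ⌊340/2⌋ × 240 = 170 × 240 mm
E5: ⌊240/2⌋ × 170 = 120 × 170 mm

120 × 170 mm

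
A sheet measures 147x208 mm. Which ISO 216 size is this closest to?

Aspect ratio 208/147 ≈ 1.415 — close to the ISO √2 ≈ 1.414.
In the A-series (A0 area = 1 m²): A5 = 148 × 210 mm.
Off by 3 mm total — nearest standard size.

A5 (148 × 210 mm)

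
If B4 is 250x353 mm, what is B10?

B5: ⌊353/2⌋ × 250 = 176 × 250 mm
B6: ⌊250/2⌋ × 176 = 125 × 176 mm
B7: ⌊176/2⌋ × 125 = 88 × 125 mm
B8: ⌊125/2⌋ × 88 = 62 × 88 mm
B9: ⌊88/2⌋ × 62 = 44 × 62 mm
B10: ⌊62/2⌋ × 44 = 31 × 44 mm

31 × 44 mm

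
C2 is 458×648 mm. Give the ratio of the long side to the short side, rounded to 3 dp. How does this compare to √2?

648 / 458 = 1.415
Matches √2 ≈ 1.414 — the ISO 216 defining ratio.

1.415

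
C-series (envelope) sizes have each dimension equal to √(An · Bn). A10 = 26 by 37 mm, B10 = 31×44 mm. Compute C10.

Short side: √(26 · 31) = √806 ≈ 28.4 → 28 mm
Long side: √(37 · 44) = √1628 ≈ 40.3 → 40 mm

28 × 40 mm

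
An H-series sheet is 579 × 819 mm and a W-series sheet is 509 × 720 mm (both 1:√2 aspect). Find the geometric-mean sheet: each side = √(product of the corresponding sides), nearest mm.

Short side: √(579 · 509) = √294711 ≈ 542.9 → 543 mm
Long side: √(819 · 720) = √589680 ≈ 767.9 → 768 mm

543 × 768 mm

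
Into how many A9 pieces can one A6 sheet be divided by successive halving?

8

Each ISO step halves the sheet: 1 × A6 → 2 × A7 → 4 × A8 → 8 × A9
From A6 to A9 is 3 halving steps: 2^3 = 8.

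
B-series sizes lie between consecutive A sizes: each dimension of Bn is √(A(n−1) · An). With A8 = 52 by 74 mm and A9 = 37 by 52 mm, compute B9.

Short side: √(52 · 37) = √1924 ≈ 43.9 → 44 mm
Long side: √(74 · 52) = √3848 ≈ 62.0 → 62 mm

44 × 62 mm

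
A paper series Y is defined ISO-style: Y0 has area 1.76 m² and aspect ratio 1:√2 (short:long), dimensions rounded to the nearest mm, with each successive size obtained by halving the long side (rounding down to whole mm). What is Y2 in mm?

558 × 789 mm

Let Y0's short side be w mm. w · w√2 = 1.76 m² = 1,760,000 mm², so w ≈ 1115.6 mm and w√2 ≈ 1577.7 mm → Y0 = 1116 × 1578 mm.
Y1: ⌊1578/2⌋ × 1116 = 789 × 1116 mm
Y2: ⌊1116/2⌋ × 789 = 558 × 789 mm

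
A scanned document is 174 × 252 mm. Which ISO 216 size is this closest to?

Aspect ratio 252/174 ≈ 1.448 (ISO target is √2 ≈ 1.414).
In the B-series (B0 = 1000 × 1414 mm): B5 = 176 × 250 mm.
Off by 4 mm total — nearest standard size.

B5 (176 × 250 mm)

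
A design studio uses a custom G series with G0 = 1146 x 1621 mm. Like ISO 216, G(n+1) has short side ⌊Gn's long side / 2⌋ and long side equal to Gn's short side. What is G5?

G1 = 810 × 1146 mm (from G0 by 1 halving).
G2: ⌊1146/2⌋ × 810 = 573 × 810 mm
G3: ⌊810/2⌋ × 573 = 405 × 573 mm
G4: ⌊573/2⌋ × 405 = 286 × 405 mm
G5: ⌊405/2⌋ × 286 = 202 × 286 mm

202 × 286 mm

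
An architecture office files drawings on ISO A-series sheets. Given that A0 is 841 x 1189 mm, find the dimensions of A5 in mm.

A1: ⌊1189/2⌋ × 841 = 594 × 841 mm
A2: ⌊841/2⌋ × 594 = 420 × 594 mm
A3: ⌊594/2⌋ × 420 = 297 × 420 mm
A4: ⌊420/2⌋ × 297 = 210 × 297 mm
A5: ⌊297/2⌋ × 210 = 148 × 210 mm

148 × 210 mm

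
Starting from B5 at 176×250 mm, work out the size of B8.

B6: ⌊250/2⌋ × 176 = 125 × 176 mm
B7: ⌊176/2⌋ × 125 = 88 × 125 mm
B8: ⌊125/2⌋ × 88 = 62 × 88 mm

62 × 88 mm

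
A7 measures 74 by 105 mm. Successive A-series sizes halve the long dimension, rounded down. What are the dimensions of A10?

A8: ⌊105/2⌋ × 74 = 52 × 74 mm
A9: ⌊74/2⌋ × 52 = 37 × 52 mm
A10: ⌊52/2⌋ × 37 = 26 × 37 mm

26 × 37 mm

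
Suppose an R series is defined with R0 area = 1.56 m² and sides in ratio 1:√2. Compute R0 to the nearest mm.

Let the short side be w mm. Then w · w√2 = 1.56 m² = 1,560,000 mm².
w² = 1,560,000/√2, so w ≈ 1050.3 mm; long side = w√2 ≈ 1485.3 mm.

1050 × 1485 mm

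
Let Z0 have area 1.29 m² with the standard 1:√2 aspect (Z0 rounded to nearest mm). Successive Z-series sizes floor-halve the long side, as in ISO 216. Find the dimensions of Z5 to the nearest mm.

Let Z0's short side be w mm. w · w√2 = 1.29 m² = 1,290,000 mm², so w ≈ 955.1 mm and w√2 ≈ 1350.7 mm → Z0 = 955 × 1351 mm.
Z1: ⌊1351/2⌋ × 955 = 675 × 955 mm
Z2: ⌊955/2⌋ × 675 = 477 × 675 mm
Z3: ⌊675/2⌋ × 477 = 337 × 477 mm
Z4: ⌊477/2⌋ × 337 = 238 × 337 mm
Z5: ⌊337/2⌋ × 238 = 168 × 238 mm

168 × 238 mm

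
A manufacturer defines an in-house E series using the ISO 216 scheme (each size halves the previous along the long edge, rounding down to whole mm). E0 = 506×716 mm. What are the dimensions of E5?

89 × 126 mm

E1: ⌊716/2⌋ × 506 = 358 × 506 mm
E2: ⌊506/2⌋ × 358 = 253 × 358 mm
E3: ⌊358/2⌋ × 253 = 179 × 253 mm
E4: ⌊253/2⌋ × 179 = 126 × 179 mm
E5: ⌊179/2⌋ × 126 = 89 × 126 mm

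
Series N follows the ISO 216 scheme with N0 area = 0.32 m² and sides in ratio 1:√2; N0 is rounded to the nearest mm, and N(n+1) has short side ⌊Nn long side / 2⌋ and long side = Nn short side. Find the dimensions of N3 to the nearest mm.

168 × 238 mm

Let N0's short side be w mm. w · w√2 = 0.32 m² = 320,000 mm², so w ≈ 475.7 mm and w√2 ≈ 672.7 mm → N0 = 476 × 673 mm.
N1: ⌊673/2⌋ × 476 = 336 × 476 mm
N2: ⌊476/2⌋ × 336 = 238 × 336 mm
N3: ⌊336/2⌋ × 238 = 168 × 238 mm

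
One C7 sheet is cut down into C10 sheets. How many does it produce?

C7 = 81 × 114 mm; C10 = 28 × 40 mm.
Each halving step doubles the count; 3 steps from C7 to C10.
2^3 = 8.

8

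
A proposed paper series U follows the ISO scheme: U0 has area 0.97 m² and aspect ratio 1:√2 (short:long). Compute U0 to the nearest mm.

Let the short side be w mm. Then w · w√2 = 0.97 m² = 970,000 mm².
w² = 970,000/√2, so w ≈ 828.2 mm; long side = w√2 ≈ 1171.2 mm.

828 × 1171 mm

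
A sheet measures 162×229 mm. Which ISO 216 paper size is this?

C5 (162 × 229 mm)

Aspect ratio 229/162 ≈ 1.414 — close to the ISO √2 ≈ 1.414.
In the C-series (envelope sizes, between A and B): C5 = 162 × 229 mm.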